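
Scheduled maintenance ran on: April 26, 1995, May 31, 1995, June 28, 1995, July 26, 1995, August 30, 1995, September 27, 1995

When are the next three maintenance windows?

October 25, 1995; November 29, 1995; December 27, 1995

Every date is a Wednesday; gaps 35, 28, 28, 35, 28 days.
Each is the last Wednesday of its month (at least one falls on the 29th or later, ruling out '4th Wednesday').
Last Wednesday of October 1995: October 25, 1995.
November 1995 ends with Wednesday November 29, 1995.
December 1995 ends with Wednesday December 27, 1995.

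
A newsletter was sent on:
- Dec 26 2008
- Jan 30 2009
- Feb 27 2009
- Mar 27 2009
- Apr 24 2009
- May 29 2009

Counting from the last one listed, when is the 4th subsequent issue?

Sep 25 2009

Every date is a Friday; gaps 35, 28, 28, 28, 35 days.
Each is the last Friday of its month (at least one falls on the 29th or later, ruling out '4th Friday').
June 2009 ends with Friday Jun 26 2009.
Last Friday of July 2009: Jul 31 2009.
August 2009 ends with Friday Aug 28 2009.
September 2009 ends with Friday Sep 25 2009.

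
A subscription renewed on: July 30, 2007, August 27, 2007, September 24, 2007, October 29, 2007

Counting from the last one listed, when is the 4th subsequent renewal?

Every date is a Monday; gaps 28, 28, 35 days.
Each is the last Monday of its month (at least one falls on the 29th or later, ruling out '4th Monday').
Last Monday of November 2007: November 26, 2007.
December 2007 ends with Monday December 31, 2007.
Last Monday of January 2008: January 28, 2008.
Last Monday of February 2008: February 25, 2008.

February 25, 2008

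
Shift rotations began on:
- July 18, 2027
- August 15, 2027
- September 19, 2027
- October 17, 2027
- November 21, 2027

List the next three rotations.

December 19, 2027; January 16, 2028; February 20, 2028

These are Sundays at 28- or 35-day spacing (28, 35, 28, 35).
The pattern: 3rd Sunday of the month.
December 2027 — 3rd Sunday is December 19, 2027.
3rd Sunday of January 2028: January 16, 2028.
3rd Sunday of February 2028: February 20, 2028.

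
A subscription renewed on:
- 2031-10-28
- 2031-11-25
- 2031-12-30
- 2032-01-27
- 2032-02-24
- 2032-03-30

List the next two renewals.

Every date is a Tuesday; gaps 28, 35, 28, 28, 35 days.
Each is the last Tuesday of its month (at least one falls on the 29th or later, ruling out '4th Tuesday').
Last Tuesday of April 2032: 2032-04-27.
May 2032 ends with Tuesday 2032-05-25.

2032-04-27, 2032-05-25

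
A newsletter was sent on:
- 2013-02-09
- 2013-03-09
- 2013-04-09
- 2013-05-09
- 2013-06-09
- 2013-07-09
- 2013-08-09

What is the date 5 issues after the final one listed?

2014-01-09

Gaps: 28, 31, 30, 31, 30, 31 days — not constant. Every event is on the 9th of the month.
Pattern: the 9th of each month.
Next: September 2013 → 2013-09-09.
Next: October 2013 → 2013-10-09.
November 2013: 2013-11-09.
Next: December 2013 → 2013-12-09.
Next: January 2014 → 2014-01-09.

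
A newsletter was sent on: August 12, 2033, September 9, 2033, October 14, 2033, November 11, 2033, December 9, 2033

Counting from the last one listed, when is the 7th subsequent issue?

July 14, 2034

These are Fridays at 28- or 35-day spacing (28, 35, 28, 28).
The pattern: 2nd Friday of the month.
January 2034 — 2nd Friday is January 13, 2034.
2nd Friday of February 2034: February 10, 2034.
2nd Friday of March 2034: March 10, 2034.
April 2034 — 2nd Friday is April 14, 2034.
May 2034 — 2nd Friday is May 12, 2034.
June 2034 — 2nd Friday is June 9, 2034.
July 2034 — 2nd Friday is July 14, 2034.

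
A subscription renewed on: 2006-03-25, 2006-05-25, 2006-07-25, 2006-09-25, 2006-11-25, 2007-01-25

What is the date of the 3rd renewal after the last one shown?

2007-07-25

Gaps: 61, 61, 62, 61, 61 days — not constant. Every event is on the 25th of the month.
Pattern: the 25th of every 2 months.
March 2007: 2007-03-25.
May 2007: 2007-05-25.
Next: July 2007 → 2007-07-25.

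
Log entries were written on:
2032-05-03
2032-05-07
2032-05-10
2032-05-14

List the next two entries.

Gaps: 4, 3, 4 days — not constant, but cyclic with period 2.
The events fall on every Monday and Friday.
The following Monday is 2032-05-17.
Next Friday: 2032-05-21.

2032-05-17, 2032-05-21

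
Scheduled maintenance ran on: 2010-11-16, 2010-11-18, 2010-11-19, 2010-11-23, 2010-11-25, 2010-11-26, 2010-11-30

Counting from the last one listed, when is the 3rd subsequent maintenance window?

2010-12-07

Gaps: 2, 1, 4, 2, 1, 4 days — not constant, but cyclic with period 3.
The events fall on every Tuesday, Thursday and Friday.
The following Thursday is 2010-12-02.
Next Friday: 2010-12-03.
Next Tuesday: 2010-12-07.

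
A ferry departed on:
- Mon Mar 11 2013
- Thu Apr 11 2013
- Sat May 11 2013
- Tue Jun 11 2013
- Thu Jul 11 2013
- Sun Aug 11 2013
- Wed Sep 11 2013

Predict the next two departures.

Gaps: 31, 30, 31, 30, 31, 31 days — not constant. Every event is on the 11th of the month.
Pattern: the 11th of each month.
Next: October 2013 → Fri Oct 11 2013.
November 2013: Mon Nov 11 2013.

Fri Oct 11 2013, Mon Nov 11 2013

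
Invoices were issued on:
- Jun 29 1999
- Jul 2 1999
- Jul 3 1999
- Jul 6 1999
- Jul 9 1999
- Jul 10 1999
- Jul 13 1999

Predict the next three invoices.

Gaps: 3, 1, 3, 3, 1, 3 days — not constant, but cyclic with period 3.
The events fall on every Tuesday, Friday and Saturday.
The following Friday is Jul 16 1999.
The following Saturday is Jul 17 1999.
The following Tuesday is Jul 20 1999.

Jul 16 1999, Jul 17 1999, Jul 20 1999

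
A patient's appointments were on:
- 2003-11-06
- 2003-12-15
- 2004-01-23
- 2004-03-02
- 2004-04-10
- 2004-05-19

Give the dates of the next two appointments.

The spacing is 39, 39, 39, 39, 39 days — always 39 days.
2004-05-19 + 39 days = 2004-06-27.
2004-06-27 + 39 days = 2004-08-05.

2004-06-27, 2004-08-05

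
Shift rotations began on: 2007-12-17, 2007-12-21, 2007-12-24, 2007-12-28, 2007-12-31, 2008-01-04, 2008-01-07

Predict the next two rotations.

2008-01-11, 2008-01-14

The gap pattern 4, 3, 4, 3, 4, 3 repeats every 2 events.
These are the Mondays and Fridays of each week.
The following Friday is 2008-01-11.
The following Monday is 2008-01-14.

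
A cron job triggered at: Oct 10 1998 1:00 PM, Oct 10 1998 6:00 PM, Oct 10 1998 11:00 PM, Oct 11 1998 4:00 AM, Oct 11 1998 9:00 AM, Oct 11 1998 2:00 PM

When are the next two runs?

Oct 11 1998 7:00 PM, Oct 12 1998 12:00 AM

Spacing: 5, 5, 5, 5, 5 h — constant 5 h.
Oct 11 1998 2:00 PM + 5 h = Oct 11 1998 7:00 PM.
Oct 11 1998 7:00 PM + 5 h = Oct 12 1998 12:00 AM.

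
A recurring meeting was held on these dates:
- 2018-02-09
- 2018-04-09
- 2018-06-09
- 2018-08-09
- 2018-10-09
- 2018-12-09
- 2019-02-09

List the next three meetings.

Each date is the 9th; the gaps (59, 61, 61, 61, 61, 62) track the month lengths.
The rule is the 9th of every 2 months.
Next: April 2019 → 2019-04-09.
Next: June 2019 → 2019-06-09.
Next: August 2019 → 2019-08-09.

2019-04-09, 2019-06-09, 2019-08-09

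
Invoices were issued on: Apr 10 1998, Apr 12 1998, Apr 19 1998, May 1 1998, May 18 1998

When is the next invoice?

Intervals are 2, 7, 12, 17 days — an arithmetic progression with common difference 5.
Next gap: 22 days. May 18 1998 + 22 days = Jun 9 1998.

Jun 9 1998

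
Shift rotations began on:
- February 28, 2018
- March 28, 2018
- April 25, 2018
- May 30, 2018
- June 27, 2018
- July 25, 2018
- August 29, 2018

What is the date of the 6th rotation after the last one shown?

All Wednesdays; the gaps (28, 28, 35, 28, 28, 35) vary with month length.
This is the last Wednesday of each month.
Last Wednesday of September 2018: September 26, 2018.
Last Wednesday of October 2018: October 31, 2018.
November 2018 ends with Wednesday November 28, 2018.
Last Wednesday of December 2018: December 26, 2018.
Last Wednesday of January 2019: January 30, 2019.
February 2019 ends with Wednesday February 27, 2019.

February 27, 2019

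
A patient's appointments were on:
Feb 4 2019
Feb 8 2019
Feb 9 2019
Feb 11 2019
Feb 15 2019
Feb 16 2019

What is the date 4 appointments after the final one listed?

Gaps: 4, 1, 2, 4, 1 days — not constant, but cyclic with period 3.
The events fall on every Monday, Friday and Saturday.
The following Monday is Feb 18 2019.
Next Friday: Feb 22 2019.
The following Saturday is Feb 23 2019.
The following Monday is Feb 25 2019.

Feb 25 2019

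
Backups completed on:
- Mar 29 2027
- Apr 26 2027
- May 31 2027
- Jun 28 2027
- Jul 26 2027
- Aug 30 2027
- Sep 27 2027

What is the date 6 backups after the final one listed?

Every date is a Monday; gaps 28, 35, 28, 28, 35, 28 days.
Each is the last Monday of its month (at least one falls on the 29th or later, ruling out '4th Monday').
October 2027 ends with Monday Oct 25 2027.
November 2027 ends with Monday Nov 29 2027.
December 2027 ends with Monday Dec 27 2027.
January 2028 ends with Monday Jan 31 2028.
Last Monday of February 2028: Feb 28 2028.
Last Monday of March 2028: Mar 27 2028.

Mar 27 2028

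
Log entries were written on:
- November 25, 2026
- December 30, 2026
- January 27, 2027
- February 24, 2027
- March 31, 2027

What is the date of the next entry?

These are Wednesdays with 35, 28, 28, 35-day gaps.
Each is the final Wednesday of its month — December 30, 2026 is past the 28th, so '4th Wednesday' doesn't fit.
Last Wednesday of April 2027: April 28, 2027.

April 28, 2027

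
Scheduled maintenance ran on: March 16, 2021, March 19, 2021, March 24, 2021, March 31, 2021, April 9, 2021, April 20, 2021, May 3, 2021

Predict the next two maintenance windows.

May 18, 2021; June 4, 2021

Intervals are 3, 5, 7, 9, 11, 13 days — an arithmetic progression with common difference 2.
Next gap: 15 days. May 3, 2021 + 15 days = May 18, 2021.
Next gap: 17 days. May 18, 2021 + 17 days = June 4, 2021.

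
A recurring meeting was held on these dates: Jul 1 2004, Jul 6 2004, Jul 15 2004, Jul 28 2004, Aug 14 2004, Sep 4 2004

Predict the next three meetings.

Gaps: 5, 9, 13, 17, 21 days — each gap is 4 larger than the previous one.
Next gap: 25 days. Sep 4 2004 + 25 days = Sep 29 2004.
Next gap: 29 days. Sep 29 2004 + 29 days = Oct 28 2004.
Next gap: 33 days. Oct 28 2004 + 33 days = Nov 30 2004.

Sep 29 2004, Oct 28 2004, Nov 30 2004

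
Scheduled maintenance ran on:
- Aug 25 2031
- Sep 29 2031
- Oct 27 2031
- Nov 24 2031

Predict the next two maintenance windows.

Dec 29 2031, Jan 26 2032

These are Mondays with 35, 28, 28-day gaps.
Each is the final Monday of its month — Sep 29 2031 is past the 28th, so '4th Monday' doesn't fit.
Last Monday of December 2031: Dec 29 2031.
Last Monday of January 2032: Jan 26 2032.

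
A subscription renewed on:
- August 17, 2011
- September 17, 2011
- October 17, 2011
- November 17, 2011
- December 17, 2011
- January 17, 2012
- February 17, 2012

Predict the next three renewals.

Each date is the 17th; the gaps (31, 30, 31, 30, 31, 31) track the month lengths.
The rule is the 17th of each month.
March 2012: March 17, 2012.
Next: April 2012 → April 17, 2012.
Next: May 2012 → May 17, 2012.

March 17, 2012; April 17, 2012; May 17, 2012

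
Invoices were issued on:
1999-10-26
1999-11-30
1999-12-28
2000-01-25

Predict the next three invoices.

All Tuesdays; the gaps (35, 28, 28) vary with month length.
This is the last Tuesday of each month.
February 2000 ends with Tuesday 2000-02-29.
Last Tuesday of March 2000: 2000-03-28.
April 2000 ends with Tuesday 2000-04-25.

2000-02-29, 2000-03-28, 2000-04-25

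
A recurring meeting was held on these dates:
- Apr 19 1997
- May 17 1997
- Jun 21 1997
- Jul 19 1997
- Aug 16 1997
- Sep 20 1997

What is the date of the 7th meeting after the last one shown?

Apr 18 1998

All dates are Saturdays, 28, 35, 28, 28, 35 days apart.
Specifically, the 3rd Saturday of each month.
3rd Saturday of October 1997: Oct 18 1997.
3rd Saturday of November 1997: Nov 15 1997.
3rd Saturday of December 1997: Dec 20 1997.
3rd Saturday of January 1998: Jan 17 1998.
3rd Saturday of February 1998: Feb 21 1998.
March 1998 — 3rd Saturday is Mar 21 1998.
3rd Saturday of April 1998: Apr 18 1998.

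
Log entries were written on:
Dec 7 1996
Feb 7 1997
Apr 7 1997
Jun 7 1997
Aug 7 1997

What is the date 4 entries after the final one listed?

Gaps: 62, 59, 61, 61 days — not constant. Every event is on the 7th of the month.
Pattern: the 7th of every 2 months.
Next: October 1997 → Oct 7 1997.
December 1997: Dec 7 1997.
Next: February 1998 → Feb 7 1998.
Next: April 1998 → Apr 7 1998.

Apr 7 1998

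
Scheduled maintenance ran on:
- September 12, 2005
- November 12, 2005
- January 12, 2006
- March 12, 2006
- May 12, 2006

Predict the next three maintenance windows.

The day-of-month is always 12 (61, 61, 59, 61 days between events).
So this recurs on the 12th of every 2 months.
July 2006: July 12, 2006.
Next: September 2006 → September 12, 2006.
November 2006: November 12, 2006.

July 12, 2006; September 12, 2006; November 12, 2006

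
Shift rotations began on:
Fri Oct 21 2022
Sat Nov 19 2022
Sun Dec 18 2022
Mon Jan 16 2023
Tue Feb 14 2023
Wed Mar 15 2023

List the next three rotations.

Thu Apr 13 2023, Fri May 12 2023, Sat Jun 10 2023

The spacing is 29, 29, 29, 29, 29 days — always 29 days.
Wed Mar 15 2023 + 29 days = Thu Apr 13 2023.
Thu Apr 13 2023 + 29 days = Fri May 12 2023.
Fri May 12 2023 + 29 days = Sat Jun 10 2023.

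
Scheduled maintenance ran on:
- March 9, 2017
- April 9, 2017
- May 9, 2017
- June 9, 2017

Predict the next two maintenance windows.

July 9, 2017; August 9, 2017

Gaps: 31, 30, 31 days — not constant. Every event is on the 9th of the month.
Pattern: the 9th of each month.
July 2017: July 9, 2017.
August 2017: August 9, 2017.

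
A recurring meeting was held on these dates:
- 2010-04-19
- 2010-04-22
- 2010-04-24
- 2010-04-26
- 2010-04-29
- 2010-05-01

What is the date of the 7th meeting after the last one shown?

Gaps: 3, 2, 2, 3, 2 days — not constant, but cyclic with period 3.
The events fall on every Monday, Thursday and Saturday.
The following Monday is 2010-05-03.
Next Thursday: 2010-05-06.
Next Saturday: 2010-05-08.
Next Monday: 2010-05-10.
The following Thursday is 2010-05-13.
The following Saturday is 2010-05-15.
The following Monday is 2010-05-17.

2010-05-17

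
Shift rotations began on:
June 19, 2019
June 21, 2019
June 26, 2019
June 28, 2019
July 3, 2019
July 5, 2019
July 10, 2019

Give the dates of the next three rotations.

Gaps: 2, 5, 2, 5, 2, 5 days — not constant, but cyclic with period 2.
The events fall on every Wednesday and Friday.
Next Friday: July 12, 2019.
The following Wednesday is July 17, 2019.
Next Friday: July 19, 2019.

July 12, 2019; July 17, 2019; July 19, 2019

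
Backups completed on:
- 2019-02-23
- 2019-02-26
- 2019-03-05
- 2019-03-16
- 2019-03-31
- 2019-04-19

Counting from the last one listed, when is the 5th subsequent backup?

Gaps: 3, 7, 11, 15, 19 days — each gap is 4 larger than the previous one.
Next gap: 23 days. 2019-04-19 + 23 days = 2019-05-12.
Next gap: 27 days. 2019-05-12 + 27 days = 2019-06-08.
Next gap: 31 days. 2019-06-08 + 31 days = 2019-07-09.
Next gap: 35 days. 2019-07-09 + 35 days = 2019-08-13.
Next gap: 39 days. 2019-08-13 + 39 days = 2019-09-21.

2019-09-21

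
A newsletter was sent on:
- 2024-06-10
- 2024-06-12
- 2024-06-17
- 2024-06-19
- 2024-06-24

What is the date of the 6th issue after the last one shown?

Gaps: 2, 5, 2, 5 days — not constant, but cyclic with period 2.
The events fall on every Monday and Wednesday.
The following Wednesday is 2024-06-26.
Next Monday: 2024-07-01.
Next Wednesday: 2024-07-03.
Next Monday: 2024-07-08.
Next Wednesday: 2024-07-10.
The following Monday is 2024-07-15.

2024-07-15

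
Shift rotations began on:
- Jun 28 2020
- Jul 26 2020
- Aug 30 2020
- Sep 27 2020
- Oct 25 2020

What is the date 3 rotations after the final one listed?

Every date is a Sunday; gaps 28, 35, 28, 28 days.
Each is the last Sunday of its month (at least one falls on the 29th or later, ruling out '4th Sunday').
November 2020 ends with Sunday Nov 29 2020.
December 2020 ends with Sunday Dec 27 2020.
Last Sunday of January 2021: Jan 31 2021.

Jan 31 2021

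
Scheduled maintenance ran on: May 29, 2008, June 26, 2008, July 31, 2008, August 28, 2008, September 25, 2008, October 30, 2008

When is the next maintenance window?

November 27, 2008

Every date is a Thursday; gaps 28, 35, 28, 28, 35 days.
Each is the last Thursday of its month (at least one falls on the 29th or later, ruling out '4th Thursday').
Last Thursday of November 2008: November 27, 2008.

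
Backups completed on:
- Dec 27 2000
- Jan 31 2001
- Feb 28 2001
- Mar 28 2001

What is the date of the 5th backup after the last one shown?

Aug 29 2001

Every date is a Wednesday; gaps 35, 28, 28 days.
Each is the last Wednesday of its month (at least one falls on the 29th or later, ruling out '4th Wednesday').
April 2001 ends with Wednesday Apr 25 2001.
May 2001 ends with Wednesday May 30 2001.
June 2001 ends with Wednesday Jun 27 2001.
July 2001 ends with Wednesday Jul 25 2001.
Last Wednesday of August 2001: Aug 29 2001.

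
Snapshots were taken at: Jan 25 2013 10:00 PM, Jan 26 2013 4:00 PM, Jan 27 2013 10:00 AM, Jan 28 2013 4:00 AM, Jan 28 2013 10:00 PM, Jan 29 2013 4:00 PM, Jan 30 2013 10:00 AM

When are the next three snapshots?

Jan 31 2013 4:00 AM, Jan 31 2013 10:00 PM, Feb 1 2013 4:00 PM

Gaps: 18, 18, 18, 18, 18, 18 hours — each event is 18 hours after the previous one.
Jan 30 2013 10:00 AM + 18 h = Jan 31 2013 4:00 AM.
Jan 31 2013 4:00 AM + 18 h = Jan 31 2013 10:00 PM.
Jan 31 2013 10:00 PM + 18 h = Feb 1 2013 4:00 PM.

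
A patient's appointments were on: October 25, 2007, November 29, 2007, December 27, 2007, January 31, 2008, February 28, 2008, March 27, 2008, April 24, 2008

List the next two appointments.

All Thursdays; the gaps (35, 28, 35, 28, 28, 28) vary with month length.
This is the last Thursday of each month.
Last Thursday of May 2008: May 29, 2008.
June 2008 ends with Thursday June 26, 2008.

May 29, 2008; June 26, 2008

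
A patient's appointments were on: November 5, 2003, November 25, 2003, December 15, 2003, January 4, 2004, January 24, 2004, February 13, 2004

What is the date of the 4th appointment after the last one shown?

May 3, 2004

Every event comes 20 days after the last (20, 20, 20, 20, 20).
February 13, 2004 + 20 days = March 4, 2004.
March 4, 2004 + 20 days = March 24, 2004.
March 24, 2004 + 20 days = April 13, 2004.
April 13, 2004 + 20 days = May 3, 2004.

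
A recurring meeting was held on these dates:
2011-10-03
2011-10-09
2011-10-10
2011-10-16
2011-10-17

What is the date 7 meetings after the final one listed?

Gaps: 6, 1, 6, 1 days — not constant, but cyclic with period 2.
The events fall on every Monday and Sunday.
The following Sunday is 2011-10-23.
Next Monday: 2011-10-24.
Next Sunday: 2011-10-30.
The following Monday is 2011-10-31.
Next Sunday: 2011-11-06.
The following Monday is 2011-11-07.
The following Sunday is 2011-11-13.

2011-11-13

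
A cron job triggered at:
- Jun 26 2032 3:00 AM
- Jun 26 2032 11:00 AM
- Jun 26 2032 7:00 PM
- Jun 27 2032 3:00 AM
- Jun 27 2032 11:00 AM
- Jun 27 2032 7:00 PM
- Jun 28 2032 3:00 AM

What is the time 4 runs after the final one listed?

Spacing: 8, 8, 8, 8, 8, 8 h — constant 8 h.
Jun 28 2032 3:00 AM + 8 h = Jun 28 2032 11:00 AM.
Jun 28 2032 11:00 AM + 8 h = Jun 28 2032 7:00 PM.
Jun 28 2032 7:00 PM + 8 h = Jun 29 2032 3:00 AM.
Jun 29 2032 3:00 AM + 8 h = Jun 29 2032 11:00 AM.

Jun 29 2032 11:00 AM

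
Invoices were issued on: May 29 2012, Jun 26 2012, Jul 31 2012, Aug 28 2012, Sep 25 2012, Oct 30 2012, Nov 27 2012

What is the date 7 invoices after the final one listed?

These are Tuesdays with 28, 35, 28, 28, 35, 28-day gaps.
Each is the final Tuesday of its month — May 29 2012 is past the 28th, so '4th Tuesday' doesn't fit.
Last Tuesday of December 2012: Dec 25 2012.
Last Tuesday of January 2013: Jan 29 2013.
February 2013 ends with Tuesday Feb 26 2013.
Last Tuesday of March 2013: Mar 26 2013.
Last Tuesday of April 2013: Apr 30 2013.
May 2013 ends with Tuesday May 28 2013.
Last Tuesday of June 2013: Jun 25 2013.

Jun 25 2013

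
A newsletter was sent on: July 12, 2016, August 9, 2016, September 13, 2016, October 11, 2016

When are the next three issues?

Gaps: 28, 35, 28 days — a mix of 28 and 35. Every date is a Tuesday.
Each is the 2nd Tuesday of its month.
November 2016 — 2nd Tuesday is November 8, 2016.
2nd Tuesday of December 2016: December 13, 2016.
2nd Tuesday of January 2017: January 10, 2017.

November 8, 2016; December 13, 2016; January 10, 2017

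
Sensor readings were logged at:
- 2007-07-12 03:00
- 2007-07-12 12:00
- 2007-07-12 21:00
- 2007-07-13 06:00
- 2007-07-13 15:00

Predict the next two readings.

2007-07-14 00:00, 2007-07-14 09:00

Gaps: 9, 9, 9, 9 hours — each event is 9 hours after the previous one.
2007-07-13 15:00 + 9 h = 2007-07-14 00:00.
2007-07-14 00:00 + 9 h = 2007-07-14 09:00.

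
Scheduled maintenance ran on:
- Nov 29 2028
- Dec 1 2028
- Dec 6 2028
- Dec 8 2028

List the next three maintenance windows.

Gaps: 2, 5, 2 days — not constant, but cyclic with period 2.
The events fall on every Wednesday and Friday.
Next Wednesday: Dec 13 2028.
The following Friday is Dec 15 2028.
The following Wednesday is Dec 20 2028.

Dec 13 2028, Dec 15 2028, Dec 20 2028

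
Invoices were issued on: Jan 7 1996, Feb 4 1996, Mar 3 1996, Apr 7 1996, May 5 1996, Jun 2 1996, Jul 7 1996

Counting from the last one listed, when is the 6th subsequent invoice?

These are Sundays at 28- or 35-day spacing (28, 28, 35, 28, 28, 35).
The pattern: 1st Sunday of the month.
August 1996 — 1st Sunday is Aug 4 1996.
September 1996 — 1st Sunday is Sep 1 1996.
1st Sunday of October 1996: Oct 6 1996.
1st Sunday of November 1996: Nov 3 1996.
December 1996 — 1st Sunday is Dec 1 1996.
January 1997 — 1st Sunday is Jan 5 1997.

Jan 5 1997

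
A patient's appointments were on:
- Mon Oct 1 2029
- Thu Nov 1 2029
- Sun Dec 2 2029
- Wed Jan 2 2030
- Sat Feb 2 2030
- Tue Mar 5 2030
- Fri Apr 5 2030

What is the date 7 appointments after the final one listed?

Fri Nov 8 2030

Gaps between consecutive events: 31, 31, 31, 31, 31, 31 days — a constant 31-day interval.
Fri Apr 5 2030 + 31 days = Mon May 6 2030.
Mon May 6 2030 + 31 days = Thu Jun 6 2030.
Thu Jun 6 2030 + 31 days = Sun Jul 7 2030.
Sun Jul 7 2030 + 31 days = Wed Aug 7 2030.
Wed Aug 7 2030 + 31 days = Sat Sep 7 2030.
Sat Sep 7 2030 + 31 days = Tue Oct 8 2030.
Tue Oct 8 2030 + 31 days = Fri Nov 8 2030.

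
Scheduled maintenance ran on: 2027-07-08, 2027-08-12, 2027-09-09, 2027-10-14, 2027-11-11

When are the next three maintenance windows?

These are Thursdays at 28- or 35-day spacing (35, 28, 35, 28).
The pattern: 2nd Thursday of the month.
December 2027 — 2nd Thursday is 2027-12-09.
2nd Thursday of January 2028: 2028-01-13.
2nd Thursday of February 2028: 2028-02-10.

2027-12-09, 2028-01-13, 2028-02-10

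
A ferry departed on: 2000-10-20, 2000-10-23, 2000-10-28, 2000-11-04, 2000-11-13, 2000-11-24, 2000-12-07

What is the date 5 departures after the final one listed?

Gaps: 3, 5, 7, 9, 11, 13 days — each gap is 2 larger than the previous one.
Next gap: 15 days. 2000-12-07 + 15 days = 2000-12-22.
Next gap: 17 days. 2000-12-22 + 17 days = 2001-01-08.
Next gap: 19 days. 2001-01-08 + 19 days = 2001-01-27.
Next gap: 21 days. 2001-01-27 + 21 days = 2001-02-17.
Next gap: 23 days. 2001-02-17 + 23 days = 2001-03-12.

2001-03-12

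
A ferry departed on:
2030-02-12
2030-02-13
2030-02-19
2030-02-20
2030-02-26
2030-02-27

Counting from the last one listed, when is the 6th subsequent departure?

Gaps: 1, 6, 1, 6, 1 days — not constant, but cyclic with period 2.
The events fall on every Tuesday and Wednesday.
The following Tuesday is 2030-03-05.
The following Wednesday is 2030-03-06.
The following Tuesday is 2030-03-12.
The following Wednesday is 2030-03-13.
The following Tuesday is 2030-03-19.
The following Wednesday is 2030-03-20.

2030-03-20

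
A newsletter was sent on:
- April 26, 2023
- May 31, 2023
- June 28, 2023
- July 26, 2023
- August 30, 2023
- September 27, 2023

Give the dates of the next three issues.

October 25, 2023; November 29, 2023; December 27, 2023

All Wednesdays; the gaps (35, 28, 28, 35, 28) vary with month length.
This is the last Wednesday of each month.
October 2023 ends with Wednesday October 25, 2023.
November 2023 ends with Wednesday November 29, 2023.
Last Wednesday of December 2023: December 27, 2023.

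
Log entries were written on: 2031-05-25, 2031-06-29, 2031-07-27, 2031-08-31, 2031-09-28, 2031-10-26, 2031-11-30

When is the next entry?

Every date is a Sunday; gaps 35, 28, 35, 28, 28, 35 days.
Each is the last Sunday of its month (at least one falls on the 29th or later, ruling out '4th Sunday').
December 2031 ends with Sunday 2031-12-28.

2031-12-28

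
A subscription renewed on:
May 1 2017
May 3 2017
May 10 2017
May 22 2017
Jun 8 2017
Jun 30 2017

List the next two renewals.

Intervals are 2, 7, 12, 17, 22 days — an arithmetic progression with common difference 5.
Next gap: 27 days. Jun 30 2017 + 27 days = Jul 27 2017.
Next gap: 32 days. Jul 27 2017 + 32 days = Aug 28 2017.

Jul 27 2017, Aug 28 2017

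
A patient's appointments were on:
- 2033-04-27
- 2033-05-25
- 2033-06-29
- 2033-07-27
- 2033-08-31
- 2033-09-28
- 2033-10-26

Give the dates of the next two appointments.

2033-11-30, 2033-12-28

These are Wednesdays with 28, 35, 28, 35, 28, 28-day gaps.
Each is the final Wednesday of its month — 2033-06-29 is past the 28th, so '4th Wednesday' doesn't fit.
Last Wednesday of November 2033: 2033-11-30.
December 2033 ends with Wednesday 2033-12-28.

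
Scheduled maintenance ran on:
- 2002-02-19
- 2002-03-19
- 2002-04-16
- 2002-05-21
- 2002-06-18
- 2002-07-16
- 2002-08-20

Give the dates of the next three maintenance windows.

All dates are Tuesdays, 28, 28, 35, 28, 28, 35 days apart.
Specifically, the 3rd Tuesday of each month.
3rd Tuesday of September 2002: 2002-09-17.
3rd Tuesday of October 2002: 2002-10-15.
3rd Tuesday of November 2002: 2002-11-19.

2002-09-17, 2002-10-15, 2002-11-19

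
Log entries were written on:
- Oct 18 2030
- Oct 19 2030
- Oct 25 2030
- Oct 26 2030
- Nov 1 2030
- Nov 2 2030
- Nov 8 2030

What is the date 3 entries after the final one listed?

The gap pattern 1, 6, 1, 6, 1, 6 repeats every 2 events.
These are the Fridays and Saturdays of each week.
The following Saturday is Nov 9 2030.
The following Friday is Nov 15 2030.
Next Saturday: Nov 16 2030.

Nov 16 2030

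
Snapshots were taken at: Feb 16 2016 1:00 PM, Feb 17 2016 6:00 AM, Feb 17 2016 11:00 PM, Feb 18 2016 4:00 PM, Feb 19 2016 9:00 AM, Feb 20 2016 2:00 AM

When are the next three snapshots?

Feb 20 2016 7:00 PM, Feb 21 2016 12:00 PM, Feb 22 2016 5:00 AM

The interval is a steady 17 hours (17, 17, 17, 17, 17).
Feb 20 2016 2:00 AM + 17 h = Feb 20 2016 7:00 PM.
Feb 20 2016 7:00 PM + 17 h = Feb 21 2016 12:00 PM.
Feb 21 2016 12:00 PM + 17 h = Feb 22 2016 5:00 AM.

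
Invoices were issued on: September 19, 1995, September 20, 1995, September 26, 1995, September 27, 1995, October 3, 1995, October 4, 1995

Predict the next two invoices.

October 10, 1995; October 11, 1995

The gap pattern 1, 6, 1, 6, 1 repeats every 2 events.
These are the Tuesdays and Wednesdays of each week.
The following Tuesday is October 10, 1995.
The following Wednesday is October 11, 1995.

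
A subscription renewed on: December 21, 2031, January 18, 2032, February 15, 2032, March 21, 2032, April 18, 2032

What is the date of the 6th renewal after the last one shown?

All dates are Sundays, 28, 28, 35, 28 days apart.
Specifically, the 3rd Sunday of each month.
May 2032 — 3rd Sunday is May 16, 2032.
June 2032 — 3rd Sunday is June 20, 2032.
3rd Sunday of July 2032: July 18, 2032.
August 2032 — 3rd Sunday is August 15, 2032.
September 2032 — 3rd Sunday is September 19, 2032.
3rd Sunday of October 2032: October 17, 2032.

October 17, 2032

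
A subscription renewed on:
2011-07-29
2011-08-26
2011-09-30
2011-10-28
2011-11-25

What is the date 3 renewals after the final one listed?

2012-02-24

All Fridays; the gaps (28, 35, 28, 28) vary with month length.
This is the last Friday of each month.
Last Friday of December 2011: 2011-12-30.
Last Friday of January 2012: 2012-01-27.
February 2012 ends with Friday 2012-02-24.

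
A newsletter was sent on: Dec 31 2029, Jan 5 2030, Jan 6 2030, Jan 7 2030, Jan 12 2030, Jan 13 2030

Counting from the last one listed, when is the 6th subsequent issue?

Jan 27 2030

Gaps: 5, 1, 1, 5, 1 days — not constant, but cyclic with period 3.
The events fall on every Monday, Saturday and Sunday.
The following Monday is Jan 14 2030.
Next Saturday: Jan 19 2030.
The following Sunday is Jan 20 2030.
Next Monday: Jan 21 2030.
Next Saturday: Jan 26 2030.
Next Sunday: Jan 27 2030.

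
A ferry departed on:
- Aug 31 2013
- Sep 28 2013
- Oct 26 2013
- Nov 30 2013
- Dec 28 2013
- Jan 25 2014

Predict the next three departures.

These are Saturdays with 28, 28, 35, 28, 28-day gaps.
Each is the final Saturday of its month — Aug 31 2013 is past the 28th, so '4th Saturday' doesn't fit.
Last Saturday of February 2014: Feb 22 2014.
Last Saturday of March 2014: Mar 29 2014.
Last Saturday of April 2014: Apr 26 2014.

Feb 22 2014, Mar 29 2014, Apr 26 2014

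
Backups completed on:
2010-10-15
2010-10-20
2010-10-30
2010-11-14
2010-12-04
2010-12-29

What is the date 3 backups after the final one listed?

Intervals are 5, 10, 15, 20, 25 days — an arithmetic progression with common difference 5.
Next gap: 30 days. 2010-12-29 + 30 days = 2011-01-28.
Next gap: 35 days. 2011-01-28 + 35 days = 2011-03-04.
Next gap: 40 days. 2011-03-04 + 40 days = 2011-04-13.

2011-04-13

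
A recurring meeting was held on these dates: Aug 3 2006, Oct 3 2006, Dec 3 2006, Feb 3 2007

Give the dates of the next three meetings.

Apr 3 2007, Jun 3 2007, Aug 3 2007

Each date is the 3rd; the gaps (61, 61, 62) track the month lengths.
The rule is the 3rd of every 2 months.
April 2007: Apr 3 2007.
Next: June 2007 → Jun 3 2007.
August 2007: Aug 3 2007.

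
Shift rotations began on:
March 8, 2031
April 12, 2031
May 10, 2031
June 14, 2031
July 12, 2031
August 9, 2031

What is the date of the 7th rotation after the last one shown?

These are Saturdays at 28- or 35-day spacing (35, 28, 35, 28, 28).
The pattern: 2nd Saturday of the month.
September 2031 — 2nd Saturday is September 13, 2031.
2nd Saturday of October 2031: October 11, 2031.
2nd Saturday of November 2031: November 8, 2031.
2nd Saturday of December 2031: December 13, 2031.
January 2032 — 2nd Saturday is January 10, 2032.
2nd Saturday of February 2032: February 14, 2032.
2nd Saturday of March 2032: March 13, 2032.

March 13, 2032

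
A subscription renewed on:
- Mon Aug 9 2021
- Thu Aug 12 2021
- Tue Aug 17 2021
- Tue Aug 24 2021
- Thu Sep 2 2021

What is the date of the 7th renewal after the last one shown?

Thu Dec 30 2021

The spacing grows by 2 each time: 3, 5, 7, 9 days.
Next gap: 11 days. Thu Sep 2 2021 + 11 days = Mon Sep 13 2021.
Next gap: 13 days. Mon Sep 13 2021 + 13 days = Sun Sep 26 2021.
Next gap: 15 days. Sun Sep 26 2021 + 15 days = Mon Oct 11 2021.
Next gap: 17 days. Mon Oct 11 2021 + 17 days = Thu Oct 28 2021.
Next gap: 19 days. Thu Oct 28 2021 + 19 days = Tue Nov 16 2021.
Next gap: 21 days. Tue Nov 16 2021 + 21 days = Tue Dec 7 2021.
Next gap: 23 days. Tue Dec 7 2021 + 23 days = Thu Dec 30 2021.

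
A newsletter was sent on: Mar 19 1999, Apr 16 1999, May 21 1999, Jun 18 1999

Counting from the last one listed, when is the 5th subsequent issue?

Nov 19 1999

All dates are Fridays, 28, 35, 28 days apart.
Specifically, the 3rd Friday of each month.
July 1999 — 3rd Friday is Jul 16 1999.
August 1999 — 3rd Friday is Aug 20 1999.
3rd Friday of September 1999: Sep 17 1999.
October 1999 — 3rd Friday is Oct 15 1999.
3rd Friday of November 1999: Nov 19 1999.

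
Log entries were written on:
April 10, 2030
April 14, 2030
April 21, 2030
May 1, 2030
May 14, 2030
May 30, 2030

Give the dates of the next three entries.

June 18, 2030; July 10, 2030; August 4, 2030

Gaps: 4, 7, 10, 13, 16 days — each gap is 3 larger than the previous one.
Next gap: 19 days. May 30, 2030 + 19 days = June 18, 2030.
Next gap: 22 days. June 18, 2030 + 22 days = July 10, 2030.
Next gap: 25 days. July 10, 2030 + 25 days = August 4, 2030.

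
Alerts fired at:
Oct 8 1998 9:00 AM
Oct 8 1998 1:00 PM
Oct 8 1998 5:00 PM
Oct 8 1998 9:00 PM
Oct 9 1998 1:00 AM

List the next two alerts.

The interval is a steady 4 hours (4, 4, 4, 4).
Oct 9 1998 1:00 AM + 4 h = Oct 9 1998 5:00 AM.
Oct 9 1998 5:00 AM + 4 h = Oct 9 1998 9:00 AM.

Oct 9 1998 5:00 AM, Oct 9 1998 9:00 AM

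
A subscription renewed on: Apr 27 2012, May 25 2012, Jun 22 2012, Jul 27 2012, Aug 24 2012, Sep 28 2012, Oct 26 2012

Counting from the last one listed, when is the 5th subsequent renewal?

Mar 22 2013

Gaps: 28, 28, 35, 28, 35, 28 days — a mix of 28 and 35. Every date is a Friday.
Each is the 4th Friday of its month.
4th Friday of November 2012: Nov 23 2012.
4th Friday of December 2012: Dec 28 2012.
January 2013 — 4th Friday is Jan 25 2013.
February 2013 — 4th Friday is Feb 22 2013.
March 2013 — 4th Friday is Mar 22 2013.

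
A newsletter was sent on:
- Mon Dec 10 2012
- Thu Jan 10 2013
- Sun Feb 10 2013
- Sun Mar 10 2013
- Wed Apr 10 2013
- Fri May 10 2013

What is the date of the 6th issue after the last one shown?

Each date is the 10th; the gaps (31, 31, 28, 31, 30) track the month lengths.
The rule is the 10th of each month.
June 2013: Mon Jun 10 2013.
Next: July 2013 → Wed Jul 10 2013.
August 2013: Sat Aug 10 2013.
September 2013: Tue Sep 10 2013.
October 2013: Thu Oct 10 2013.
November 2013: Sun Nov 10 2013.

Sun Nov 10 2013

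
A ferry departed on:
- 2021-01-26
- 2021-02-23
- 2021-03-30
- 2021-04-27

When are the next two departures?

All Tuesdays; the gaps (28, 35, 28) vary with month length.
This is the last Tuesday of each month.
Last Tuesday of May 2021: 2021-05-25.
Last Tuesday of June 2021: 2021-06-29.

2021-05-25, 2021-06-29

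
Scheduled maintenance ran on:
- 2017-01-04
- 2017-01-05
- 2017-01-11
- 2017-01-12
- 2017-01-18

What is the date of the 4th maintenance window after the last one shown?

2017-02-01

Every event lands on a Wednesday or Thursday (gaps cycle 1, 6, 1, 6).
So the schedule is: every Wednesday and Thursday.
Next Thursday: 2017-01-19.
Next Wednesday: 2017-01-25.
The following Thursday is 2017-01-26.
Next Wednesday: 2017-02-01.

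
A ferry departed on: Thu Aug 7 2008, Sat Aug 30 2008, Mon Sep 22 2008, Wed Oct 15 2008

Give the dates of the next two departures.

Gaps between consecutive events: 23, 23, 23 days — a constant 23-day interval.
Wed Oct 15 2008 + 23 days = Fri Nov 7 2008.
Fri Nov 7 2008 + 23 days = Sun Nov 30 2008.

Fri Nov 7 2008, Sun Nov 30 2008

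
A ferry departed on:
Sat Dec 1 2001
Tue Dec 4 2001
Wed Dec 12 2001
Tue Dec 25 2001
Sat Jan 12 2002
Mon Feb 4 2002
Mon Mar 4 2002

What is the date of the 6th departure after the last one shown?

Mon Dec 2 2002

Intervals are 3, 8, 13, 18, 23, 28 days — an arithmetic progression with common difference 5.
Next gap: 33 days. Mon Mar 4 2002 + 33 days = Sat Apr 6 2002.
Next gap: 38 days. Sat Apr 6 2002 + 38 days = Tue May 14 2002.
Next gap: 43 days. Tue May 14 2002 + 43 days = Wed Jun 26 2002.
Next gap: 48 days. Wed Jun 26 2002 + 48 days = Tue Aug 13 2002.
Next gap: 53 days. Tue Aug 13 2002 + 53 days = Sat Oct 5 2002.
Next gap: 58 days. Sat Oct 5 2002 + 58 days = Mon Dec 2 2002.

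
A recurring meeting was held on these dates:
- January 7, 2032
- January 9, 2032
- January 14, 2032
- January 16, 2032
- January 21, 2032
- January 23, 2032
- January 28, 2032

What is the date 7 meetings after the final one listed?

Every event lands on a Wednesday or Friday (gaps cycle 2, 5, 2, 5, 2, 5).
So the schedule is: every Wednesday and Friday.
Next Friday: January 30, 2032.
The following Wednesday is February 4, 2032.
The following Friday is February 6, 2032.
The following Wednesday is February 11, 2032.
The following Friday is February 13, 2032.
The following Wednesday is February 18, 2032.
The following Friday is February 20, 2032.

February 20, 2032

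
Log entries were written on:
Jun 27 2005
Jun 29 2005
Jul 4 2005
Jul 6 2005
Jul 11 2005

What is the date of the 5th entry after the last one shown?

Jul 27 2005

The gap pattern 2, 5, 2, 5 repeats every 2 events.
These are the Mondays and Wednesdays of each week.
The following Wednesday is Jul 13 2005.
The following Monday is Jul 18 2005.
Next Wednesday: Jul 20 2005.
The following Monday is Jul 25 2005.
Next Wednesday: Jul 27 2005.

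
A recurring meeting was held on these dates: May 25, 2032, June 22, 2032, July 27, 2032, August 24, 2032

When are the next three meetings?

Gaps: 28, 35, 28 days — a mix of 28 and 35. Every date is a Tuesday.
Each is the 4th Tuesday of its month.
4th Tuesday of September 2032: September 28, 2032.
October 2032 — 4th Tuesday is October 26, 2032.
November 2032 — 4th Tuesday is November 23, 2032.

September 28, 2032; October 26, 2032; November 23, 2032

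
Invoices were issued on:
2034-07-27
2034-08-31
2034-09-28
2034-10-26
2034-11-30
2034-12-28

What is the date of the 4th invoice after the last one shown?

These are Thursdays with 35, 28, 28, 35, 28-day gaps.
Each is the final Thursday of its month — 2034-08-31 is past the 28th, so '4th Thursday' doesn't fit.
January 2035 ends with Thursday 2035-01-25.
February 2035 ends with Thursday 2035-02-22.
Last Thursday of March 2035: 2035-03-29.
April 2035 ends with Thursday 2035-04-26.

2035-04-26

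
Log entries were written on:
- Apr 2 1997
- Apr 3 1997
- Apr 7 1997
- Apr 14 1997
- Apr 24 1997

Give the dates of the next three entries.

The spacing grows by 3 each time: 1, 4, 7, 10 days.
Next gap: 13 days. Apr 24 1997 + 13 days = May 7 1997.
Next gap: 16 days. May 7 1997 + 16 days = May 23 1997.
Next gap: 19 days. May 23 1997 + 19 days = Jun 11 1997.

May 7 1997, May 23 1997, Jun 11 1997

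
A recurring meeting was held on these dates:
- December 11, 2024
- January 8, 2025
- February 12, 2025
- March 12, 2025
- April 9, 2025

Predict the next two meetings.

Gaps: 28, 35, 28, 28 days — a mix of 28 and 35. Every date is a Wednesday.
Each is the 2nd Wednesday of its month.
May 2025 — 2nd Wednesday is May 14, 2025.
June 2025 — 2nd Wednesday is June 11, 2025.

May 14, 2025; June 11, 2025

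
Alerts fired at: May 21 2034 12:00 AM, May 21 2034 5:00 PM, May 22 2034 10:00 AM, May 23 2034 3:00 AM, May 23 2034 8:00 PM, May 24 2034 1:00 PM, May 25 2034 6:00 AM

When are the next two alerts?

The interval is a steady 17 hours (17, 17, 17, 17, 17, 17).
May 25 2034 6:00 AM + 17 h = May 25 2034 11:00 PM.
May 25 2034 11:00 PM + 17 h = May 26 2034 4:00 PM.

May 25 2034 11:00 PM, May 26 2034 4:00 PM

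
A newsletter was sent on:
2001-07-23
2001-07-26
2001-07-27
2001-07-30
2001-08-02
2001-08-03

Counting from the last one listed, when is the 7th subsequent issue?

2001-08-20

Gaps: 3, 1, 3, 3, 1 days — not constant, but cyclic with period 3.
The events fall on every Monday, Thursday and Friday.
The following Monday is 2001-08-06.
Next Thursday: 2001-08-09.
Next Friday: 2001-08-10.
The following Monday is 2001-08-13.
The following Thursday is 2001-08-16.
The following Friday is 2001-08-17.
Next Monday: 2001-08-20.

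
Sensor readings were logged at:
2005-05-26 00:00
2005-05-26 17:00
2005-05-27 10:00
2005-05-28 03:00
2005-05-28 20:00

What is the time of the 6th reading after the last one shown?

The interval is a steady 17 hours (17, 17, 17, 17).
2005-05-28 20:00 + 17 h = 2005-05-29 13:00.
2005-05-29 13:00 + 17 h = 2005-05-30 06:00.
2005-05-30 06:00 + 17 h = 2005-05-30 23:00.
2005-05-30 23:00 + 17 h = 2005-05-31 16:00.
2005-05-31 16:00 + 17 h = 2005-06-01 09:00.
2005-06-01 09:00 + 17 h = 2005-06-02 02:00.

2005-06-02 02:00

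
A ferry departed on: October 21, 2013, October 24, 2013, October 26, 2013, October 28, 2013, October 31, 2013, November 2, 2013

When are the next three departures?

November 4, 2013; November 7, 2013; November 9, 2013

Every event lands on a Monday or Thursday or Saturday (gaps cycle 3, 2, 2, 3, 2).
So the schedule is: every Monday, Thursday and Saturday.
The following Monday is November 4, 2013.
The following Thursday is November 7, 2013.
Next Saturday: November 9, 2013.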